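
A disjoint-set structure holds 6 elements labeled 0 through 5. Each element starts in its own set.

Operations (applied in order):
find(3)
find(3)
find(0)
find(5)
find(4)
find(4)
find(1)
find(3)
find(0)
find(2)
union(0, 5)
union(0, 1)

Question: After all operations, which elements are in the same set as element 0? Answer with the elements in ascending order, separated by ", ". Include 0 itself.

Answer: 0, 1, 5

Derivation:
Step 1: find(3) -> no change; set of 3 is {3}
Step 2: find(3) -> no change; set of 3 is {3}
Step 3: find(0) -> no change; set of 0 is {0}
Step 4: find(5) -> no change; set of 5 is {5}
Step 5: find(4) -> no change; set of 4 is {4}
Step 6: find(4) -> no change; set of 4 is {4}
Step 7: find(1) -> no change; set of 1 is {1}
Step 8: find(3) -> no change; set of 3 is {3}
Step 9: find(0) -> no change; set of 0 is {0}
Step 10: find(2) -> no change; set of 2 is {2}
Step 11: union(0, 5) -> merged; set of 0 now {0, 5}
Step 12: union(0, 1) -> merged; set of 0 now {0, 1, 5}
Component of 0: {0, 1, 5}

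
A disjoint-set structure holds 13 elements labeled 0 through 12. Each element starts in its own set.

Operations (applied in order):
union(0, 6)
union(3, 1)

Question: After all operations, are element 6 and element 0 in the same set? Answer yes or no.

Step 1: union(0, 6) -> merged; set of 0 now {0, 6}
Step 2: union(3, 1) -> merged; set of 3 now {1, 3}
Set of 6: {0, 6}; 0 is a member.

Answer: yes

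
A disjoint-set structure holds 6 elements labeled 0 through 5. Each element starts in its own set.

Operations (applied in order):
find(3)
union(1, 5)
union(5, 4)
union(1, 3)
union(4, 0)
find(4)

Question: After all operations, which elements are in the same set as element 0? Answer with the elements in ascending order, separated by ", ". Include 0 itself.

Step 1: find(3) -> no change; set of 3 is {3}
Step 2: union(1, 5) -> merged; set of 1 now {1, 5}
Step 3: union(5, 4) -> merged; set of 5 now {1, 4, 5}
Step 4: union(1, 3) -> merged; set of 1 now {1, 3, 4, 5}
Step 5: union(4, 0) -> merged; set of 4 now {0, 1, 3, 4, 5}
Step 6: find(4) -> no change; set of 4 is {0, 1, 3, 4, 5}
Component of 0: {0, 1, 3, 4, 5}

Answer: 0, 1, 3, 4, 5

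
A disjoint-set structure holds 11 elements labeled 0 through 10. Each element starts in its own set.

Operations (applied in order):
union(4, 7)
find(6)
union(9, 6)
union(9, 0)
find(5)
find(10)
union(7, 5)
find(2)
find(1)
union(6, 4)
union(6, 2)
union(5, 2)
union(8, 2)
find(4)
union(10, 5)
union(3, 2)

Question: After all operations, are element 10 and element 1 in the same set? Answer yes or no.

Step 1: union(4, 7) -> merged; set of 4 now {4, 7}
Step 2: find(6) -> no change; set of 6 is {6}
Step 3: union(9, 6) -> merged; set of 9 now {6, 9}
Step 4: union(9, 0) -> merged; set of 9 now {0, 6, 9}
Step 5: find(5) -> no change; set of 5 is {5}
Step 6: find(10) -> no change; set of 10 is {10}
Step 7: union(7, 5) -> merged; set of 7 now {4, 5, 7}
Step 8: find(2) -> no change; set of 2 is {2}
Step 9: find(1) -> no change; set of 1 is {1}
Step 10: union(6, 4) -> merged; set of 6 now {0, 4, 5, 6, 7, 9}
Step 11: union(6, 2) -> merged; set of 6 now {0, 2, 4, 5, 6, 7, 9}
Step 12: union(5, 2) -> already same set; set of 5 now {0, 2, 4, 5, 6, 7, 9}
Step 13: union(8, 2) -> merged; set of 8 now {0, 2, 4, 5, 6, 7, 8, 9}
Step 14: find(4) -> no change; set of 4 is {0, 2, 4, 5, 6, 7, 8, 9}
Step 15: union(10, 5) -> merged; set of 10 now {0, 2, 4, 5, 6, 7, 8, 9, 10}
Step 16: union(3, 2) -> merged; set of 3 now {0, 2, 3, 4, 5, 6, 7, 8, 9, 10}
Set of 10: {0, 2, 3, 4, 5, 6, 7, 8, 9, 10}; 1 is not a member.

Answer: no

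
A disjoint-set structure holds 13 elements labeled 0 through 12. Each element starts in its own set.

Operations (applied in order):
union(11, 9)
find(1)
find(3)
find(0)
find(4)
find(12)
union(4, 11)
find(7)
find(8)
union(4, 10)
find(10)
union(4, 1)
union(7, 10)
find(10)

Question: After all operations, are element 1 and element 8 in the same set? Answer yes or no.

Step 1: union(11, 9) -> merged; set of 11 now {9, 11}
Step 2: find(1) -> no change; set of 1 is {1}
Step 3: find(3) -> no change; set of 3 is {3}
Step 4: find(0) -> no change; set of 0 is {0}
Step 5: find(4) -> no change; set of 4 is {4}
Step 6: find(12) -> no change; set of 12 is {12}
Step 7: union(4, 11) -> merged; set of 4 now {4, 9, 11}
Step 8: find(7) -> no change; set of 7 is {7}
Step 9: find(8) -> no change; set of 8 is {8}
Step 10: union(4, 10) -> merged; set of 4 now {4, 9, 10, 11}
Step 11: find(10) -> no change; set of 10 is {4, 9, 10, 11}
Step 12: union(4, 1) -> merged; set of 4 now {1, 4, 9, 10, 11}
Step 13: union(7, 10) -> merged; set of 7 now {1, 4, 7, 9, 10, 11}
Step 14: find(10) -> no change; set of 10 is {1, 4, 7, 9, 10, 11}
Set of 1: {1, 4, 7, 9, 10, 11}; 8 is not a member.

Answer: no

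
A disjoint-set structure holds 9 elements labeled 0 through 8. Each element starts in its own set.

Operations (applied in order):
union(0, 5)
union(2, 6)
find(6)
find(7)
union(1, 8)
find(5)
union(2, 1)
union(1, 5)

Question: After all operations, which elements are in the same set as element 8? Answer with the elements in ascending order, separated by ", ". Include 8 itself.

Answer: 0, 1, 2, 5, 6, 8

Derivation:
Step 1: union(0, 5) -> merged; set of 0 now {0, 5}
Step 2: union(2, 6) -> merged; set of 2 now {2, 6}
Step 3: find(6) -> no change; set of 6 is {2, 6}
Step 4: find(7) -> no change; set of 7 is {7}
Step 5: union(1, 8) -> merged; set of 1 now {1, 8}
Step 6: find(5) -> no change; set of 5 is {0, 5}
Step 7: union(2, 1) -> merged; set of 2 now {1, 2, 6, 8}
Step 8: union(1, 5) -> merged; set of 1 now {0, 1, 2, 5, 6, 8}
Component of 8: {0, 1, 2, 5, 6, 8}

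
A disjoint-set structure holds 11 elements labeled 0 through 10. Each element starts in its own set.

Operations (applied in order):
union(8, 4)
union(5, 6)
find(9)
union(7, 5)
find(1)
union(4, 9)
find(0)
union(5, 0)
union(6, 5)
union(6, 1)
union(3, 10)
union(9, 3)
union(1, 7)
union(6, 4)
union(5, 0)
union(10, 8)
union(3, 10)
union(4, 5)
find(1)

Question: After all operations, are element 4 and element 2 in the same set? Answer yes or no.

Step 1: union(8, 4) -> merged; set of 8 now {4, 8}
Step 2: union(5, 6) -> merged; set of 5 now {5, 6}
Step 3: find(9) -> no change; set of 9 is {9}
Step 4: union(7, 5) -> merged; set of 7 now {5, 6, 7}
Step 5: find(1) -> no change; set of 1 is {1}
Step 6: union(4, 9) -> merged; set of 4 now {4, 8, 9}
Step 7: find(0) -> no change; set of 0 is {0}
Step 8: union(5, 0) -> merged; set of 5 now {0, 5, 6, 7}
Step 9: union(6, 5) -> already same set; set of 6 now {0, 5, 6, 7}
Step 10: union(6, 1) -> merged; set of 6 now {0, 1, 5, 6, 7}
Step 11: union(3, 10) -> merged; set of 3 now {3, 10}
Step 12: union(9, 3) -> merged; set of 9 now {3, 4, 8, 9, 10}
Step 13: union(1, 7) -> already same set; set of 1 now {0, 1, 5, 6, 7}
Step 14: union(6, 4) -> merged; set of 6 now {0, 1, 3, 4, 5, 6, 7, 8, 9, 10}
Step 15: union(5, 0) -> already same set; set of 5 now {0, 1, 3, 4, 5, 6, 7, 8, 9, 10}
Step 16: union(10, 8) -> already same set; set of 10 now {0, 1, 3, 4, 5, 6, 7, 8, 9, 10}
Step 17: union(3, 10) -> already same set; set of 3 now {0, 1, 3, 4, 5, 6, 7, 8, 9, 10}
Step 18: union(4, 5) -> already same set; set of 4 now {0, 1, 3, 4, 5, 6, 7, 8, 9, 10}
Step 19: find(1) -> no change; set of 1 is {0, 1, 3, 4, 5, 6, 7, 8, 9, 10}
Set of 4: {0, 1, 3, 4, 5, 6, 7, 8, 9, 10}; 2 is not a member.

Answer: no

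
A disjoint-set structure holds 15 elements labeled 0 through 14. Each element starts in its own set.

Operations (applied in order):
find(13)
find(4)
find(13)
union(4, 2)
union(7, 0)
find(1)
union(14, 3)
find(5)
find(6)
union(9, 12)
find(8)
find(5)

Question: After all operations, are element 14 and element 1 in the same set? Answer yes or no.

Step 1: find(13) -> no change; set of 13 is {13}
Step 2: find(4) -> no change; set of 4 is {4}
Step 3: find(13) -> no change; set of 13 is {13}
Step 4: union(4, 2) -> merged; set of 4 now {2, 4}
Step 5: union(7, 0) -> merged; set of 7 now {0, 7}
Step 6: find(1) -> no change; set of 1 is {1}
Step 7: union(14, 3) -> merged; set of 14 now {3, 14}
Step 8: find(5) -> no change; set of 5 is {5}
Step 9: find(6) -> no change; set of 6 is {6}
Step 10: union(9, 12) -> merged; set of 9 now {9, 12}
Step 11: find(8) -> no change; set of 8 is {8}
Step 12: find(5) -> no change; set of 5 is {5}
Set of 14: {3, 14}; 1 is not a member.

Answer: no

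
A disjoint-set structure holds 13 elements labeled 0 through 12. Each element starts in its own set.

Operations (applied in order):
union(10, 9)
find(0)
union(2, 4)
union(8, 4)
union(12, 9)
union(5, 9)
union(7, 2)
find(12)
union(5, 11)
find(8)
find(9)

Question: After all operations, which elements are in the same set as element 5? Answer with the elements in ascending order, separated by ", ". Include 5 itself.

Step 1: union(10, 9) -> merged; set of 10 now {9, 10}
Step 2: find(0) -> no change; set of 0 is {0}
Step 3: union(2, 4) -> merged; set of 2 now {2, 4}
Step 4: union(8, 4) -> merged; set of 8 now {2, 4, 8}
Step 5: union(12, 9) -> merged; set of 12 now {9, 10, 12}
Step 6: union(5, 9) -> merged; set of 5 now {5, 9, 10, 12}
Step 7: union(7, 2) -> merged; set of 7 now {2, 4, 7, 8}
Step 8: find(12) -> no change; set of 12 is {5, 9, 10, 12}
Step 9: union(5, 11) -> merged; set of 5 now {5, 9, 10, 11, 12}
Step 10: find(8) -> no change; set of 8 is {2, 4, 7, 8}
Step 11: find(9) -> no change; set of 9 is {5, 9, 10, 11, 12}
Component of 5: {5, 9, 10, 11, 12}

Answer: 5, 9, 10, 11, 12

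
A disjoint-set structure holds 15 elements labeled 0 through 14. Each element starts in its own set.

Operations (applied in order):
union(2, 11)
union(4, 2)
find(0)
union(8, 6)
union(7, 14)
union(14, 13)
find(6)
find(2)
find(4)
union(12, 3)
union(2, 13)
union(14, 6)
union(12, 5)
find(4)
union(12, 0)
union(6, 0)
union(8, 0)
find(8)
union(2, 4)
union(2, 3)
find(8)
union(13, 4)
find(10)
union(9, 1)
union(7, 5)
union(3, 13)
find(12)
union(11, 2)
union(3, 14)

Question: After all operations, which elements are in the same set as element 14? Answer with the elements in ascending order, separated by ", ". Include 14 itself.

Step 1: union(2, 11) -> merged; set of 2 now {2, 11}
Step 2: union(4, 2) -> merged; set of 4 now {2, 4, 11}
Step 3: find(0) -> no change; set of 0 is {0}
Step 4: union(8, 6) -> merged; set of 8 now {6, 8}
Step 5: union(7, 14) -> merged; set of 7 now {7, 14}
Step 6: union(14, 13) -> merged; set of 14 now {7, 13, 14}
Step 7: find(6) -> no change; set of 6 is {6, 8}
Step 8: find(2) -> no change; set of 2 is {2, 4, 11}
Step 9: find(4) -> no change; set of 4 is {2, 4, 11}
Step 10: union(12, 3) -> merged; set of 12 now {3, 12}
Step 11: union(2, 13) -> merged; set of 2 now {2, 4, 7, 11, 13, 14}
Step 12: union(14, 6) -> merged; set of 14 now {2, 4, 6, 7, 8, 11, 13, 14}
Step 13: union(12, 5) -> merged; set of 12 now {3, 5, 12}
Step 14: find(4) -> no change; set of 4 is {2, 4, 6, 7, 8, 11, 13, 14}
Step 15: union(12, 0) -> merged; set of 12 now {0, 3, 5, 12}
Step 16: union(6, 0) -> merged; set of 6 now {0, 2, 3, 4, 5, 6, 7, 8, 11, 12, 13, 14}
Step 17: union(8, 0) -> already same set; set of 8 now {0, 2, 3, 4, 5, 6, 7, 8, 11, 12, 13, 14}
Step 18: find(8) -> no change; set of 8 is {0, 2, 3, 4, 5, 6, 7, 8, 11, 12, 13, 14}
Step 19: union(2, 4) -> already same set; set of 2 now {0, 2, 3, 4, 5, 6, 7, 8, 11, 12, 13, 14}
Step 20: union(2, 3) -> already same set; set of 2 now {0, 2, 3, 4, 5, 6, 7, 8, 11, 12, 13, 14}
Step 21: find(8) -> no change; set of 8 is {0, 2, 3, 4, 5, 6, 7, 8, 11, 12, 13, 14}
Step 22: union(13, 4) -> already same set; set of 13 now {0, 2, 3, 4, 5, 6, 7, 8, 11, 12, 13, 14}
Step 23: find(10) -> no change; set of 10 is {10}
Step 24: union(9, 1) -> merged; set of 9 now {1, 9}
Step 25: union(7, 5) -> already same set; set of 7 now {0, 2, 3, 4, 5, 6, 7, 8, 11, 12, 13, 14}
Step 26: union(3, 13) -> already same set; set of 3 now {0, 2, 3, 4, 5, 6, 7, 8, 11, 12, 13, 14}
Step 27: find(12) -> no change; set of 12 is {0, 2, 3, 4, 5, 6, 7, 8, 11, 12, 13, 14}
Step 28: union(11, 2) -> already same set; set of 11 now {0, 2, 3, 4, 5, 6, 7, 8, 11, 12, 13, 14}
Step 29: union(3, 14) -> already same set; set of 3 now {0, 2, 3, 4, 5, 6, 7, 8, 11, 12, 13, 14}
Component of 14: {0, 2, 3, 4, 5, 6, 7, 8, 11, 12, 13, 14}

Answer: 0, 2, 3, 4, 5, 6, 7, 8, 11, 12, 13, 14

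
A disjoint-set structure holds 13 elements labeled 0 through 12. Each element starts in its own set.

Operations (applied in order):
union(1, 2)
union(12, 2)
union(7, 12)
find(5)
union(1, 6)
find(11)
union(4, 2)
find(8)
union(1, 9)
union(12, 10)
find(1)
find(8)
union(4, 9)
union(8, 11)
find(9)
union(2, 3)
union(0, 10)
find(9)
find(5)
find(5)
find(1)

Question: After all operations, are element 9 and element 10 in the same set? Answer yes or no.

Step 1: union(1, 2) -> merged; set of 1 now {1, 2}
Step 2: union(12, 2) -> merged; set of 12 now {1, 2, 12}
Step 3: union(7, 12) -> merged; set of 7 now {1, 2, 7, 12}
Step 4: find(5) -> no change; set of 5 is {5}
Step 5: union(1, 6) -> merged; set of 1 now {1, 2, 6, 7, 12}
Step 6: find(11) -> no change; set of 11 is {11}
Step 7: union(4, 2) -> merged; set of 4 now {1, 2, 4, 6, 7, 12}
Step 8: find(8) -> no change; set of 8 is {8}
Step 9: union(1, 9) -> merged; set of 1 now {1, 2, 4, 6, 7, 9, 12}
Step 10: union(12, 10) -> merged; set of 12 now {1, 2, 4, 6, 7, 9, 10, 12}
Step 11: find(1) -> no change; set of 1 is {1, 2, 4, 6, 7, 9, 10, 12}
Step 12: find(8) -> no change; set of 8 is {8}
Step 13: union(4, 9) -> already same set; set of 4 now {1, 2, 4, 6, 7, 9, 10, 12}
Step 14: union(8, 11) -> merged; set of 8 now {8, 11}
Step 15: find(9) -> no change; set of 9 is {1, 2, 4, 6, 7, 9, 10, 12}
Step 16: union(2, 3) -> merged; set of 2 now {1, 2, 3, 4, 6, 7, 9, 10, 12}
Step 17: union(0, 10) -> merged; set of 0 now {0, 1, 2, 3, 4, 6, 7, 9, 10, 12}
Step 18: find(9) -> no change; set of 9 is {0, 1, 2, 3, 4, 6, 7, 9, 10, 12}
Step 19: find(5) -> no change; set of 5 is {5}
Step 20: find(5) -> no change; set of 5 is {5}
Step 21: find(1) -> no change; set of 1 is {0, 1, 2, 3, 4, 6, 7, 9, 10, 12}
Set of 9: {0, 1, 2, 3, 4, 6, 7, 9, 10, 12}; 10 is a member.

Answer: yes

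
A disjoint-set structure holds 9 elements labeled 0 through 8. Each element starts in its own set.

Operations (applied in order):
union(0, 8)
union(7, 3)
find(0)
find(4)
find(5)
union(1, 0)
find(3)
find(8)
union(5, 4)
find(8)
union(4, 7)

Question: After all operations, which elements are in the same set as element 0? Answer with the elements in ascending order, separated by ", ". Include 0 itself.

Step 1: union(0, 8) -> merged; set of 0 now {0, 8}
Step 2: union(7, 3) -> merged; set of 7 now {3, 7}
Step 3: find(0) -> no change; set of 0 is {0, 8}
Step 4: find(4) -> no change; set of 4 is {4}
Step 5: find(5) -> no change; set of 5 is {5}
Step 6: union(1, 0) -> merged; set of 1 now {0, 1, 8}
Step 7: find(3) -> no change; set of 3 is {3, 7}
Step 8: find(8) -> no change; set of 8 is {0, 1, 8}
Step 9: union(5, 4) -> merged; set of 5 now {4, 5}
Step 10: find(8) -> no change; set of 8 is {0, 1, 8}
Step 11: union(4, 7) -> merged; set of 4 now {3, 4, 5, 7}
Component of 0: {0, 1, 8}

Answer: 0, 1, 8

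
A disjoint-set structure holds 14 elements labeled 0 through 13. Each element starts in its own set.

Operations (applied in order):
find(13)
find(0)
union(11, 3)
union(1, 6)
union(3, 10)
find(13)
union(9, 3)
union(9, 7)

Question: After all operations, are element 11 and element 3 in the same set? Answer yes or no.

Step 1: find(13) -> no change; set of 13 is {13}
Step 2: find(0) -> no change; set of 0 is {0}
Step 3: union(11, 3) -> merged; set of 11 now {3, 11}
Step 4: union(1, 6) -> merged; set of 1 now {1, 6}
Step 5: union(3, 10) -> merged; set of 3 now {3, 10, 11}
Step 6: find(13) -> no change; set of 13 is {13}
Step 7: union(9, 3) -> merged; set of 9 now {3, 9, 10, 11}
Step 8: union(9, 7) -> merged; set of 9 now {3, 7, 9, 10, 11}
Set of 11: {3, 7, 9, 10, 11}; 3 is a member.

Answer: yes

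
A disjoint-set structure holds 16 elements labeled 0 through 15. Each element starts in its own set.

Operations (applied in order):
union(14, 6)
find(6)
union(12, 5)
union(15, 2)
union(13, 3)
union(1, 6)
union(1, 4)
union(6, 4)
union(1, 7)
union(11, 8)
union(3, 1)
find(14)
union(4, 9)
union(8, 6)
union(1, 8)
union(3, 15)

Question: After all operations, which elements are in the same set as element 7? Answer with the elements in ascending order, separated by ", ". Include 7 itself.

Answer: 1, 2, 3, 4, 6, 7, 8, 9, 11, 13, 14, 15

Derivation:
Step 1: union(14, 6) -> merged; set of 14 now {6, 14}
Step 2: find(6) -> no change; set of 6 is {6, 14}
Step 3: union(12, 5) -> merged; set of 12 now {5, 12}
Step 4: union(15, 2) -> merged; set of 15 now {2, 15}
Step 5: union(13, 3) -> merged; set of 13 now {3, 13}
Step 6: union(1, 6) -> merged; set of 1 now {1, 6, 14}
Step 7: union(1, 4) -> merged; set of 1 now {1, 4, 6, 14}
Step 8: union(6, 4) -> already same set; set of 6 now {1, 4, 6, 14}
Step 9: union(1, 7) -> merged; set of 1 now {1, 4, 6, 7, 14}
Step 10: union(11, 8) -> merged; set of 11 now {8, 11}
Step 11: union(3, 1) -> merged; set of 3 now {1, 3, 4, 6, 7, 13, 14}
Step 12: find(14) -> no change; set of 14 is {1, 3, 4, 6, 7, 13, 14}
Step 13: union(4, 9) -> merged; set of 4 now {1, 3, 4, 6, 7, 9, 13, 14}
Step 14: union(8, 6) -> merged; set of 8 now {1, 3, 4, 6, 7, 8, 9, 11, 13, 14}
Step 15: union(1, 8) -> already same set; set of 1 now {1, 3, 4, 6, 7, 8, 9, 11, 13, 14}
Step 16: union(3, 15) -> merged; set of 3 now {1, 2, 3, 4, 6, 7, 8, 9, 11, 13, 14, 15}
Component of 7: {1, 2, 3, 4, 6, 7, 8, 9, 11, 13, 14, 15}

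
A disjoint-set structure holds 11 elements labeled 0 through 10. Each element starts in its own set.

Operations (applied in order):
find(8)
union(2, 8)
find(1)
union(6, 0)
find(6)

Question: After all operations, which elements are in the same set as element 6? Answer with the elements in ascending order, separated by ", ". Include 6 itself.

Step 1: find(8) -> no change; set of 8 is {8}
Step 2: union(2, 8) -> merged; set of 2 now {2, 8}
Step 3: find(1) -> no change; set of 1 is {1}
Step 4: union(6, 0) -> merged; set of 6 now {0, 6}
Step 5: find(6) -> no change; set of 6 is {0, 6}
Component of 6: {0, 6}

Answer: 0, 6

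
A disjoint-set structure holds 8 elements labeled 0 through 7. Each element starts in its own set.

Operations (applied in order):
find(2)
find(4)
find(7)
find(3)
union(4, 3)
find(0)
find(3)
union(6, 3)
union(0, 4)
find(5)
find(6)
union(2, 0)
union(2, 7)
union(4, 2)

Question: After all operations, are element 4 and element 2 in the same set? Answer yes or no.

Answer: yes

Derivation:
Step 1: find(2) -> no change; set of 2 is {2}
Step 2: find(4) -> no change; set of 4 is {4}
Step 3: find(7) -> no change; set of 7 is {7}
Step 4: find(3) -> no change; set of 3 is {3}
Step 5: union(4, 3) -> merged; set of 4 now {3, 4}
Step 6: find(0) -> no change; set of 0 is {0}
Step 7: find(3) -> no change; set of 3 is {3, 4}
Step 8: union(6, 3) -> merged; set of 6 now {3, 4, 6}
Step 9: union(0, 4) -> merged; set of 0 now {0, 3, 4, 6}
Step 10: find(5) -> no change; set of 5 is {5}
Step 11: find(6) -> no change; set of 6 is {0, 3, 4, 6}
Step 12: union(2, 0) -> merged; set of 2 now {0, 2, 3, 4, 6}
Step 13: union(2, 7) -> merged; set of 2 now {0, 2, 3, 4, 6, 7}
Step 14: union(4, 2) -> already same set; set of 4 now {0, 2, 3, 4, 6, 7}
Set of 4: {0, 2, 3, 4, 6, 7}; 2 is a member.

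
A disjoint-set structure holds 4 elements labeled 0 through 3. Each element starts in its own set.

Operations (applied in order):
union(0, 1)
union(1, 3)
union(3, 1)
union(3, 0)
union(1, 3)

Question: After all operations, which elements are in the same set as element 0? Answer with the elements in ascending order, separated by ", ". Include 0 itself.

Step 1: union(0, 1) -> merged; set of 0 now {0, 1}
Step 2: union(1, 3) -> merged; set of 1 now {0, 1, 3}
Step 3: union(3, 1) -> already same set; set of 3 now {0, 1, 3}
Step 4: union(3, 0) -> already same set; set of 3 now {0, 1, 3}
Step 5: union(1, 3) -> already same set; set of 1 now {0, 1, 3}
Component of 0: {0, 1, 3}

Answer: 0, 1, 3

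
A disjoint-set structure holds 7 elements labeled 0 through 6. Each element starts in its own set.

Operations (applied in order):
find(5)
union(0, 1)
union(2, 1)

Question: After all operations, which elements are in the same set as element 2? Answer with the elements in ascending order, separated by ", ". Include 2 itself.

Step 1: find(5) -> no change; set of 5 is {5}
Step 2: union(0, 1) -> merged; set of 0 now {0, 1}
Step 3: union(2, 1) -> merged; set of 2 now {0, 1, 2}
Component of 2: {0, 1, 2}

Answer: 0, 1, 2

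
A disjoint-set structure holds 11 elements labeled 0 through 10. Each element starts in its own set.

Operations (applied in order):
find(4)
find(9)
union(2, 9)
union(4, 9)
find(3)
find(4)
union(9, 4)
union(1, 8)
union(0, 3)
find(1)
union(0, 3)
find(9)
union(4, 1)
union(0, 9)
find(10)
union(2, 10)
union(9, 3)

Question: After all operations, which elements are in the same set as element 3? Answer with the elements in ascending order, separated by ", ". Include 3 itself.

Step 1: find(4) -> no change; set of 4 is {4}
Step 2: find(9) -> no change; set of 9 is {9}
Step 3: union(2, 9) -> merged; set of 2 now {2, 9}
Step 4: union(4, 9) -> merged; set of 4 now {2, 4, 9}
Step 5: find(3) -> no change; set of 3 is {3}
Step 6: find(4) -> no change; set of 4 is {2, 4, 9}
Step 7: union(9, 4) -> already same set; set of 9 now {2, 4, 9}
Step 8: union(1, 8) -> merged; set of 1 now {1, 8}
Step 9: union(0, 3) -> merged; set of 0 now {0, 3}
Step 10: find(1) -> no change; set of 1 is {1, 8}
Step 11: union(0, 3) -> already same set; set of 0 now {0, 3}
Step 12: find(9) -> no change; set of 9 is {2, 4, 9}
Step 13: union(4, 1) -> merged; set of 4 now {1, 2, 4, 8, 9}
Step 14: union(0, 9) -> merged; set of 0 now {0, 1, 2, 3, 4, 8, 9}
Step 15: find(10) -> no change; set of 10 is {10}
Step 16: union(2, 10) -> merged; set of 2 now {0, 1, 2, 3, 4, 8, 9, 10}
Step 17: union(9, 3) -> already same set; set of 9 now {0, 1, 2, 3, 4, 8, 9, 10}
Component of 3: {0, 1, 2, 3, 4, 8, 9, 10}

Answer: 0, 1, 2, 3, 4, 8, 9, 10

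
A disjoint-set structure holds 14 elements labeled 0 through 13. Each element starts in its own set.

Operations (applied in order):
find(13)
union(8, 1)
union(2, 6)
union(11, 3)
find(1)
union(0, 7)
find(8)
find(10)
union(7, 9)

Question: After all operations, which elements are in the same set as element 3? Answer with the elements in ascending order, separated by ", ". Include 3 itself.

Step 1: find(13) -> no change; set of 13 is {13}
Step 2: union(8, 1) -> merged; set of 8 now {1, 8}
Step 3: union(2, 6) -> merged; set of 2 now {2, 6}
Step 4: union(11, 3) -> merged; set of 11 now {3, 11}
Step 5: find(1) -> no change; set of 1 is {1, 8}
Step 6: union(0, 7) -> merged; set of 0 now {0, 7}
Step 7: find(8) -> no change; set of 8 is {1, 8}
Step 8: find(10) -> no change; set of 10 is {10}
Step 9: union(7, 9) -> merged; set of 7 now {0, 7, 9}
Component of 3: {3, 11}

Answer: 3, 11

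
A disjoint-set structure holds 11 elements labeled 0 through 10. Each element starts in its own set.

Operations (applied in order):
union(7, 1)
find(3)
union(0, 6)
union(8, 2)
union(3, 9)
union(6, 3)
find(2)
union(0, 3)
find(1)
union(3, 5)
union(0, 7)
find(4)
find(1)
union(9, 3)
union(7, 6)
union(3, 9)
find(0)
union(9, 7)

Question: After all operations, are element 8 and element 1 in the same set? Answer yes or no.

Step 1: union(7, 1) -> merged; set of 7 now {1, 7}
Step 2: find(3) -> no change; set of 3 is {3}
Step 3: union(0, 6) -> merged; set of 0 now {0, 6}
Step 4: union(8, 2) -> merged; set of 8 now {2, 8}
Step 5: union(3, 9) -> merged; set of 3 now {3, 9}
Step 6: union(6, 3) -> merged; set of 6 now {0, 3, 6, 9}
Step 7: find(2) -> no change; set of 2 is {2, 8}
Step 8: union(0, 3) -> already same set; set of 0 now {0, 3, 6, 9}
Step 9: find(1) -> no change; set of 1 is {1, 7}
Step 10: union(3, 5) -> merged; set of 3 now {0, 3, 5, 6, 9}
Step 11: union(0, 7) -> merged; set of 0 now {0, 1, 3, 5, 6, 7, 9}
Step 12: find(4) -> no change; set of 4 is {4}
Step 13: find(1) -> no change; set of 1 is {0, 1, 3, 5, 6, 7, 9}
Step 14: union(9, 3) -> already same set; set of 9 now {0, 1, 3, 5, 6, 7, 9}
Step 15: union(7, 6) -> already same set; set of 7 now {0, 1, 3, 5, 6, 7, 9}
Step 16: union(3, 9) -> already same set; set of 3 now {0, 1, 3, 5, 6, 7, 9}
Step 17: find(0) -> no change; set of 0 is {0, 1, 3, 5, 6, 7, 9}
Step 18: union(9, 7) -> already same set; set of 9 now {0, 1, 3, 5, 6, 7, 9}
Set of 8: {2, 8}; 1 is not a member.

Answer: no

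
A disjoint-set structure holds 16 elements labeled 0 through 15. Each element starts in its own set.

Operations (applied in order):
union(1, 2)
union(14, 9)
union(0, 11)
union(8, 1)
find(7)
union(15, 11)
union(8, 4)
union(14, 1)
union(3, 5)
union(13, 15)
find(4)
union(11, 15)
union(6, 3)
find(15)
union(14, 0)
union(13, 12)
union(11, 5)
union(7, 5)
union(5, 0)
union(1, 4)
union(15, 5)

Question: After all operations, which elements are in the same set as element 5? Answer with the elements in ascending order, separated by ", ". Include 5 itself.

Step 1: union(1, 2) -> merged; set of 1 now {1, 2}
Step 2: union(14, 9) -> merged; set of 14 now {9, 14}
Step 3: union(0, 11) -> merged; set of 0 now {0, 11}
Step 4: union(8, 1) -> merged; set of 8 now {1, 2, 8}
Step 5: find(7) -> no change; set of 7 is {7}
Step 6: union(15, 11) -> merged; set of 15 now {0, 11, 15}
Step 7: union(8, 4) -> merged; set of 8 now {1, 2, 4, 8}
Step 8: union(14, 1) -> merged; set of 14 now {1, 2, 4, 8, 9, 14}
Step 9: union(3, 5) -> merged; set of 3 now {3, 5}
Step 10: union(13, 15) -> merged; set of 13 now {0, 11, 13, 15}
Step 11: find(4) -> no change; set of 4 is {1, 2, 4, 8, 9, 14}
Step 12: union(11, 15) -> already same set; set of 11 now {0, 11, 13, 15}
Step 13: union(6, 3) -> merged; set of 6 now {3, 5, 6}
Step 14: find(15) -> no change; set of 15 is {0, 11, 13, 15}
Step 15: union(14, 0) -> merged; set of 14 now {0, 1, 2, 4, 8, 9, 11, 13, 14, 15}
Step 16: union(13, 12) -> merged; set of 13 now {0, 1, 2, 4, 8, 9, 11, 12, 13, 14, 15}
Step 17: union(11, 5) -> merged; set of 11 now {0, 1, 2, 3, 4, 5, 6, 8, 9, 11, 12, 13, 14, 15}
Step 18: union(7, 5) -> merged; set of 7 now {0, 1, 2, 3, 4, 5, 6, 7, 8, 9, 11, 12, 13, 14, 15}
Step 19: union(5, 0) -> already same set; set of 5 now {0, 1, 2, 3, 4, 5, 6, 7, 8, 9, 11, 12, 13, 14, 15}
Step 20: union(1, 4) -> already same set; set of 1 now {0, 1, 2, 3, 4, 5, 6, 7, 8, 9, 11, 12, 13, 14, 15}
Step 21: union(15, 5) -> already same set; set of 15 now {0, 1, 2, 3, 4, 5, 6, 7, 8, 9, 11, 12, 13, 14, 15}
Component of 5: {0, 1, 2, 3, 4, 5, 6, 7, 8, 9, 11, 12, 13, 14, 15}

Answer: 0, 1, 2, 3, 4, 5, 6, 7, 8, 9, 11, 12, 13, 14, 15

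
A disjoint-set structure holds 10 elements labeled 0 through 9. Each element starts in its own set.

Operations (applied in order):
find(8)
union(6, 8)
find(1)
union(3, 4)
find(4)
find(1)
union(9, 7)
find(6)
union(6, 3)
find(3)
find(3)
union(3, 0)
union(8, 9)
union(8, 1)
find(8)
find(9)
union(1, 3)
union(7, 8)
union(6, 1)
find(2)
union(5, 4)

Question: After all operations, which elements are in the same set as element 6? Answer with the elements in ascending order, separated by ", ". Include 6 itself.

Step 1: find(8) -> no change; set of 8 is {8}
Step 2: union(6, 8) -> merged; set of 6 now {6, 8}
Step 3: find(1) -> no change; set of 1 is {1}
Step 4: union(3, 4) -> merged; set of 3 now {3, 4}
Step 5: find(4) -> no change; set of 4 is {3, 4}
Step 6: find(1) -> no change; set of 1 is {1}
Step 7: union(9, 7) -> merged; set of 9 now {7, 9}
Step 8: find(6) -> no change; set of 6 is {6, 8}
Step 9: union(6, 3) -> merged; set of 6 now {3, 4, 6, 8}
Step 10: find(3) -> no change; set of 3 is {3, 4, 6, 8}
Step 11: find(3) -> no change; set of 3 is {3, 4, 6, 8}
Step 12: union(3, 0) -> merged; set of 3 now {0, 3, 4, 6, 8}
Step 13: union(8, 9) -> merged; set of 8 now {0, 3, 4, 6, 7, 8, 9}
Step 14: union(8, 1) -> merged; set of 8 now {0, 1, 3, 4, 6, 7, 8, 9}
Step 15: find(8) -> no change; set of 8 is {0, 1, 3, 4, 6, 7, 8, 9}
Step 16: find(9) -> no change; set of 9 is {0, 1, 3, 4, 6, 7, 8, 9}
Step 17: union(1, 3) -> already same set; set of 1 now {0, 1, 3, 4, 6, 7, 8, 9}
Step 18: union(7, 8) -> already same set; set of 7 now {0, 1, 3, 4, 6, 7, 8, 9}
Step 19: union(6, 1) -> already same set; set of 6 now {0, 1, 3, 4, 6, 7, 8, 9}
Step 20: find(2) -> no change; set of 2 is {2}
Step 21: union(5, 4) -> merged; set of 5 now {0, 1, 3, 4, 5, 6, 7, 8, 9}
Component of 6: {0, 1, 3, 4, 5, 6, 7, 8, 9}

Answer: 0, 1, 3, 4, 5, 6, 7, 8, 9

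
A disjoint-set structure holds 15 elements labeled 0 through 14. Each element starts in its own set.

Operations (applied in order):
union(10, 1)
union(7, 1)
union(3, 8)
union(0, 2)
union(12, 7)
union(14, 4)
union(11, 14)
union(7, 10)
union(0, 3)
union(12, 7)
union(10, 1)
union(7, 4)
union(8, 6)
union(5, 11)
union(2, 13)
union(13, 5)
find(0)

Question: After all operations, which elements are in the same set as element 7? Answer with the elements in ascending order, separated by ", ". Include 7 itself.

Answer: 0, 1, 2, 3, 4, 5, 6, 7, 8, 10, 11, 12, 13, 14

Derivation:
Step 1: union(10, 1) -> merged; set of 10 now {1, 10}
Step 2: union(7, 1) -> merged; set of 7 now {1, 7, 10}
Step 3: union(3, 8) -> merged; set of 3 now {3, 8}
Step 4: union(0, 2) -> merged; set of 0 now {0, 2}
Step 5: union(12, 7) -> merged; set of 12 now {1, 7, 10, 12}
Step 6: union(14, 4) -> merged; set of 14 now {4, 14}
Step 7: union(11, 14) -> merged; set of 11 now {4, 11, 14}
Step 8: union(7, 10) -> already same set; set of 7 now {1, 7, 10, 12}
Step 9: union(0, 3) -> merged; set of 0 now {0, 2, 3, 8}
Step 10: union(12, 7) -> already same set; set of 12 now {1, 7, 10, 12}
Step 11: union(10, 1) -> already same set; set of 10 now {1, 7, 10, 12}
Step 12: union(7, 4) -> merged; set of 7 now {1, 4, 7, 10, 11, 12, 14}
Step 13: union(8, 6) -> merged; set of 8 now {0, 2, 3, 6, 8}
Step 14: union(5, 11) -> merged; set of 5 now {1, 4, 5, 7, 10, 11, 12, 14}
Step 15: union(2, 13) -> merged; set of 2 now {0, 2, 3, 6, 8, 13}
Step 16: union(13, 5) -> merged; set of 13 now {0, 1, 2, 3, 4, 5, 6, 7, 8, 10, 11, 12, 13, 14}
Step 17: find(0) -> no change; set of 0 is {0, 1, 2, 3, 4, 5, 6, 7, 8, 10, 11, 12, 13, 14}
Component of 7: {0, 1, 2, 3, 4, 5, 6, 7, 8, 10, 11, 12, 13, 14}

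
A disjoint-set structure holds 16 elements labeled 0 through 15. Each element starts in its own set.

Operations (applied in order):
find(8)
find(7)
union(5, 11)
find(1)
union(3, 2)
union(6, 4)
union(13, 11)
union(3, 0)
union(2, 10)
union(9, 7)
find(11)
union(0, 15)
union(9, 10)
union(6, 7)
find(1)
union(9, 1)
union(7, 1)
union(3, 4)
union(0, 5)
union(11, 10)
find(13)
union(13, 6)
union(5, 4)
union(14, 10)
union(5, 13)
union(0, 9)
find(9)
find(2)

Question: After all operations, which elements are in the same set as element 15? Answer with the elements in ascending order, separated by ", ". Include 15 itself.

Step 1: find(8) -> no change; set of 8 is {8}
Step 2: find(7) -> no change; set of 7 is {7}
Step 3: union(5, 11) -> merged; set of 5 now {5, 11}
Step 4: find(1) -> no change; set of 1 is {1}
Step 5: union(3, 2) -> merged; set of 3 now {2, 3}
Step 6: union(6, 4) -> merged; set of 6 now {4, 6}
Step 7: union(13, 11) -> merged; set of 13 now {5, 11, 13}
Step 8: union(3, 0) -> merged; set of 3 now {0, 2, 3}
Step 9: union(2, 10) -> merged; set of 2 now {0, 2, 3, 10}
Step 10: union(9, 7) -> merged; set of 9 now {7, 9}
Step 11: find(11) -> no change; set of 11 is {5, 11, 13}
Step 12: union(0, 15) -> merged; set of 0 now {0, 2, 3, 10, 15}
Step 13: union(9, 10) -> merged; set of 9 now {0, 2, 3, 7, 9, 10, 15}
Step 14: union(6, 7) -> merged; set of 6 now {0, 2, 3, 4, 6, 7, 9, 10, 15}
Step 15: find(1) -> no change; set of 1 is {1}
Step 16: union(9, 1) -> merged; set of 9 now {0, 1, 2, 3, 4, 6, 7, 9, 10, 15}
Step 17: union(7, 1) -> already same set; set of 7 now {0, 1, 2, 3, 4, 6, 7, 9, 10, 15}
Step 18: union(3, 4) -> already same set; set of 3 now {0, 1, 2, 3, 4, 6, 7, 9, 10, 15}
Step 19: union(0, 5) -> merged; set of 0 now {0, 1, 2, 3, 4, 5, 6, 7, 9, 10, 11, 13, 15}
Step 20: union(11, 10) -> already same set; set of 11 now {0, 1, 2, 3, 4, 5, 6, 7, 9, 10, 11, 13, 15}
Step 21: find(13) -> no change; set of 13 is {0, 1, 2, 3, 4, 5, 6, 7, 9, 10, 11, 13, 15}
Step 22: union(13, 6) -> already same set; set of 13 now {0, 1, 2, 3, 4, 5, 6, 7, 9, 10, 11, 13, 15}
Step 23: union(5, 4) -> already same set; set of 5 now {0, 1, 2, 3, 4, 5, 6, 7, 9, 10, 11, 13, 15}
Step 24: union(14, 10) -> merged; set of 14 now {0, 1, 2, 3, 4, 5, 6, 7, 9, 10, 11, 13, 14, 15}
Step 25: union(5, 13) -> already same set; set of 5 now {0, 1, 2, 3, 4, 5, 6, 7, 9, 10, 11, 13, 14, 15}
Step 26: union(0, 9) -> already same set; set of 0 now {0, 1, 2, 3, 4, 5, 6, 7, 9, 10, 11, 13, 14, 15}
Step 27: find(9) -> no change; set of 9 is {0, 1, 2, 3, 4, 5, 6, 7, 9, 10, 11, 13, 14, 15}
Step 28: find(2) -> no change; set of 2 is {0, 1, 2, 3, 4, 5, 6, 7, 9, 10, 11, 13, 14, 15}
Component of 15: {0, 1, 2, 3, 4, 5, 6, 7, 9, 10, 11, 13, 14, 15}

Answer: 0, 1, 2, 3, 4, 5, 6, 7, 9, 10, 11, 13, 14, 15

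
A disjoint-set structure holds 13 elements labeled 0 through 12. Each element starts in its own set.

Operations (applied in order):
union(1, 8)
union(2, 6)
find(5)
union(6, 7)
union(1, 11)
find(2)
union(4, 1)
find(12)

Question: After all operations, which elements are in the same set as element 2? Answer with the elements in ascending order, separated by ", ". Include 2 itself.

Step 1: union(1, 8) -> merged; set of 1 now {1, 8}
Step 2: union(2, 6) -> merged; set of 2 now {2, 6}
Step 3: find(5) -> no change; set of 5 is {5}
Step 4: union(6, 7) -> merged; set of 6 now {2, 6, 7}
Step 5: union(1, 11) -> merged; set of 1 now {1, 8, 11}
Step 6: find(2) -> no change; set of 2 is {2, 6, 7}
Step 7: union(4, 1) -> merged; set of 4 now {1, 4, 8, 11}
Step 8: find(12) -> no change; set of 12 is {12}
Component of 2: {2, 6, 7}

Answer: 2, 6, 7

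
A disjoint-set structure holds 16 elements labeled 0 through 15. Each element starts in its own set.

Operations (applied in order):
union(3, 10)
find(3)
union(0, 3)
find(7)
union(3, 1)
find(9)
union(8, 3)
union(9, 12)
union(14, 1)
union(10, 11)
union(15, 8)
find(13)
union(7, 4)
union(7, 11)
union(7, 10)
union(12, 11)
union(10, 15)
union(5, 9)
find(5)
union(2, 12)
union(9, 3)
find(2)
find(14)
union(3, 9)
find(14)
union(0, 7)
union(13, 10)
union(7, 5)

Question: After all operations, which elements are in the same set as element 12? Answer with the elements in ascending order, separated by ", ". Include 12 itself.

Step 1: union(3, 10) -> merged; set of 3 now {3, 10}
Step 2: find(3) -> no change; set of 3 is {3, 10}
Step 3: union(0, 3) -> merged; set of 0 now {0, 3, 10}
Step 4: find(7) -> no change; set of 7 is {7}
Step 5: union(3, 1) -> merged; set of 3 now {0, 1, 3, 10}
Step 6: find(9) -> no change; set of 9 is {9}
Step 7: union(8, 3) -> merged; set of 8 now {0, 1, 3, 8, 10}
Step 8: union(9, 12) -> merged; set of 9 now {9, 12}
Step 9: union(14, 1) -> merged; set of 14 now {0, 1, 3, 8, 10, 14}
Step 10: union(10, 11) -> merged; set of 10 now {0, 1, 3, 8, 10, 11, 14}
Step 11: union(15, 8) -> merged; set of 15 now {0, 1, 3, 8, 10, 11, 14, 15}
Step 12: find(13) -> no change; set of 13 is {13}
Step 13: union(7, 4) -> merged; set of 7 now {4, 7}
Step 14: union(7, 11) -> merged; set of 7 now {0, 1, 3, 4, 7, 8, 10, 11, 14, 15}
Step 15: union(7, 10) -> already same set; set of 7 now {0, 1, 3, 4, 7, 8, 10, 11, 14, 15}
Step 16: union(12, 11) -> merged; set of 12 now {0, 1, 3, 4, 7, 8, 9, 10, 11, 12, 14, 15}
Step 17: union(10, 15) -> already same set; set of 10 now {0, 1, 3, 4, 7, 8, 9, 10, 11, 12, 14, 15}
Step 18: union(5, 9) -> merged; set of 5 now {0, 1, 3, 4, 5, 7, 8, 9, 10, 11, 12, 14, 15}
Step 19: find(5) -> no change; set of 5 is {0, 1, 3, 4, 5, 7, 8, 9, 10, 11, 12, 14, 15}
Step 20: union(2, 12) -> merged; set of 2 now {0, 1, 2, 3, 4, 5, 7, 8, 9, 10, 11, 12, 14, 15}
Step 21: union(9, 3) -> already same set; set of 9 now {0, 1, 2, 3, 4, 5, 7, 8, 9, 10, 11, 12, 14, 15}
Step 22: find(2) -> no change; set of 2 is {0, 1, 2, 3, 4, 5, 7, 8, 9, 10, 11, 12, 14, 15}
Step 23: find(14) -> no change; set of 14 is {0, 1, 2, 3, 4, 5, 7, 8, 9, 10, 11, 12, 14, 15}
Step 24: union(3, 9) -> already same set; set of 3 now {0, 1, 2, 3, 4, 5, 7, 8, 9, 10, 11, 12, 14, 15}
Step 25: find(14) -> no change; set of 14 is {0, 1, 2, 3, 4, 5, 7, 8, 9, 10, 11, 12, 14, 15}
Step 26: union(0, 7) -> already same set; set of 0 now {0, 1, 2, 3, 4, 5, 7, 8, 9, 10, 11, 12, 14, 15}
Step 27: union(13, 10) -> merged; set of 13 now {0, 1, 2, 3, 4, 5, 7, 8, 9, 10, 11, 12, 13, 14, 15}
Step 28: union(7, 5) -> already same set; set of 7 now {0, 1, 2, 3, 4, 5, 7, 8, 9, 10, 11, 12, 13, 14, 15}
Component of 12: {0, 1, 2, 3, 4, 5, 7, 8, 9, 10, 11, 12, 13, 14, 15}

Answer: 0, 1, 2, 3, 4, 5, 7, 8, 9, 10, 11, 12, 13, 14, 15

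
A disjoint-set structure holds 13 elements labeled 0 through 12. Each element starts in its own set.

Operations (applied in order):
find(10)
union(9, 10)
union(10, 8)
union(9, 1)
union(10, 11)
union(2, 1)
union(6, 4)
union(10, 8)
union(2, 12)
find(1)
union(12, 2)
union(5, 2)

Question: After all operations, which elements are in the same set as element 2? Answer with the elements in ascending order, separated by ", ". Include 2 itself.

Step 1: find(10) -> no change; set of 10 is {10}
Step 2: union(9, 10) -> merged; set of 9 now {9, 10}
Step 3: union(10, 8) -> merged; set of 10 now {8, 9, 10}
Step 4: union(9, 1) -> merged; set of 9 now {1, 8, 9, 10}
Step 5: union(10, 11) -> merged; set of 10 now {1, 8, 9, 10, 11}
Step 6: union(2, 1) -> merged; set of 2 now {1, 2, 8, 9, 10, 11}
Step 7: union(6, 4) -> merged; set of 6 now {4, 6}
Step 8: union(10, 8) -> already same set; set of 10 now {1, 2, 8, 9, 10, 11}
Step 9: union(2, 12) -> merged; set of 2 now {1, 2, 8, 9, 10, 11, 12}
Step 10: find(1) -> no change; set of 1 is {1, 2, 8, 9, 10, 11, 12}
Step 11: union(12, 2) -> already same set; set of 12 now {1, 2, 8, 9, 10, 11, 12}
Step 12: union(5, 2) -> merged; set of 5 now {1, 2, 5, 8, 9, 10, 11, 12}
Component of 2: {1, 2, 5, 8, 9, 10, 11, 12}

Answer: 1, 2, 5, 8, 9, 10, 11, 12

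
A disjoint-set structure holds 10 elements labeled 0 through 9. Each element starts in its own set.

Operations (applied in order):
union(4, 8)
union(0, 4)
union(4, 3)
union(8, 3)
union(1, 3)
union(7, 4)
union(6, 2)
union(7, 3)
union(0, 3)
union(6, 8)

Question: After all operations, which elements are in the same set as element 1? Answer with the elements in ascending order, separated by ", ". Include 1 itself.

Step 1: union(4, 8) -> merged; set of 4 now {4, 8}
Step 2: union(0, 4) -> merged; set of 0 now {0, 4, 8}
Step 3: union(4, 3) -> merged; set of 4 now {0, 3, 4, 8}
Step 4: union(8, 3) -> already same set; set of 8 now {0, 3, 4, 8}
Step 5: union(1, 3) -> merged; set of 1 now {0, 1, 3, 4, 8}
Step 6: union(7, 4) -> merged; set of 7 now {0, 1, 3, 4, 7, 8}
Step 7: union(6, 2) -> merged; set of 6 now {2, 6}
Step 8: union(7, 3) -> already same set; set of 7 now {0, 1, 3, 4, 7, 8}
Step 9: union(0, 3) -> already same set; set of 0 now {0, 1, 3, 4, 7, 8}
Step 10: union(6, 8) -> merged; set of 6 now {0, 1, 2, 3, 4, 6, 7, 8}
Component of 1: {0, 1, 2, 3, 4, 6, 7, 8}

Answer: 0, 1, 2, 3, 4, 6, 7, 8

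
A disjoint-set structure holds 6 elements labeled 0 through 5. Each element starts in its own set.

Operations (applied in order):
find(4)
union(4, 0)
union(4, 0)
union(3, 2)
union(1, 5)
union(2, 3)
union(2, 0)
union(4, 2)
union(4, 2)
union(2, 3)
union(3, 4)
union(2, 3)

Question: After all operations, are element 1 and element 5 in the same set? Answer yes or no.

Step 1: find(4) -> no change; set of 4 is {4}
Step 2: union(4, 0) -> merged; set of 4 now {0, 4}
Step 3: union(4, 0) -> already same set; set of 4 now {0, 4}
Step 4: union(3, 2) -> merged; set of 3 now {2, 3}
Step 5: union(1, 5) -> merged; set of 1 now {1, 5}
Step 6: union(2, 3) -> already same set; set of 2 now {2, 3}
Step 7: union(2, 0) -> merged; set of 2 now {0, 2, 3, 4}
Step 8: union(4, 2) -> already same set; set of 4 now {0, 2, 3, 4}
Step 9: union(4, 2) -> already same set; set of 4 now {0, 2, 3, 4}
Step 10: union(2, 3) -> already same set; set of 2 now {0, 2, 3, 4}
Step 11: union(3, 4) -> already same set; set of 3 now {0, 2, 3, 4}
Step 12: union(2, 3) -> already same set; set of 2 now {0, 2, 3, 4}
Set of 1: {1, 5}; 5 is a member.

Answer: yes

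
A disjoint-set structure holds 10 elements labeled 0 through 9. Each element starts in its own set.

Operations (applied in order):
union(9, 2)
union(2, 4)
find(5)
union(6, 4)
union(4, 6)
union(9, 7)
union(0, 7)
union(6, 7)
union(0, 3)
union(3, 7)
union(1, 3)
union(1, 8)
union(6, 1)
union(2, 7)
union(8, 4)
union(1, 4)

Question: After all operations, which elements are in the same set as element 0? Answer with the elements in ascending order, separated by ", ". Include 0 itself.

Step 1: union(9, 2) -> merged; set of 9 now {2, 9}
Step 2: union(2, 4) -> merged; set of 2 now {2, 4, 9}
Step 3: find(5) -> no change; set of 5 is {5}
Step 4: union(6, 4) -> merged; set of 6 now {2, 4, 6, 9}
Step 5: union(4, 6) -> already same set; set of 4 now {2, 4, 6, 9}
Step 6: union(9, 7) -> merged; set of 9 now {2, 4, 6, 7, 9}
Step 7: union(0, 7) -> merged; set of 0 now {0, 2, 4, 6, 7, 9}
Step 8: union(6, 7) -> already same set; set of 6 now {0, 2, 4, 6, 7, 9}
Step 9: union(0, 3) -> merged; set of 0 now {0, 2, 3, 4, 6, 7, 9}
Step 10: union(3, 7) -> already same set; set of 3 now {0, 2, 3, 4, 6, 7, 9}
Step 11: union(1, 3) -> merged; set of 1 now {0, 1, 2, 3, 4, 6, 7, 9}
Step 12: union(1, 8) -> merged; set of 1 now {0, 1, 2, 3, 4, 6, 7, 8, 9}
Step 13: union(6, 1) -> already same set; set of 6 now {0, 1, 2, 3, 4, 6, 7, 8, 9}
Step 14: union(2, 7) -> already same set; set of 2 now {0, 1, 2, 3, 4, 6, 7, 8, 9}
Step 15: union(8, 4) -> already same set; set of 8 now {0, 1, 2, 3, 4, 6, 7, 8, 9}
Step 16: union(1, 4) -> already same set; set of 1 now {0, 1, 2, 3, 4, 6, 7, 8, 9}
Component of 0: {0, 1, 2, 3, 4, 6, 7, 8, 9}

Answer: 0, 1, 2, 3, 4, 6, 7, 8, 9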